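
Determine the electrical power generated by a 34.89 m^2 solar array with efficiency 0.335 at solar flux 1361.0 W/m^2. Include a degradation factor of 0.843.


P = area * eta * S * degradation
P = 34.89 * 0.335 * 1361.0 * 0.843
P = 13410.0833 W

13410.0833 W


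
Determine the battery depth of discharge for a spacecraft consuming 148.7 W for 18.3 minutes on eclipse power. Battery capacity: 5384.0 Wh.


E_used = P * t / 60 = 148.7 * 18.3 / 60 = 45.3535 Wh
DOD = E_used / E_total * 100 = 45.3535 / 5384.0 * 100
DOD = 0.8423756 %

0.8424 %


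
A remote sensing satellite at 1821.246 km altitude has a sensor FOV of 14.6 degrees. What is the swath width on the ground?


FOV = 14.6 deg = 0.2548181 rad
swath = 2 * alt * tan(FOV/2) = 2 * 1821.246 * tan(0.127409)
swath = 2 * 1821.246 * 0.128103
swath = 466.6140 km

466.6140 km


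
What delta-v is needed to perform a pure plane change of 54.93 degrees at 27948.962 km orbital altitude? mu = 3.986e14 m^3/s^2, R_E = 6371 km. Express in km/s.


r = 34319.9620 km = 3.4319962e+07 m
V = sqrt(mu/r) = 3407.9660 m/s
di = 54.93 deg = 0.9587094 rad
dV = 2*V*sin(di/2) = 2*3407.9660*sin(0.4793547)
dV = 3143.5534 m/s = 3.1436 km/s

3.1436 km/s


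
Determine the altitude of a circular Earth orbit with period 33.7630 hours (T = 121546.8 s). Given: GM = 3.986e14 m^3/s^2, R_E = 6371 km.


T = 121546.8 s
r = (mu*T^2/(4*pi^2))^(1/3) = (3.986e14 * 121546.8^2 / (4*pi^2))^(1/3)
r = 5.303406e+07 m = 53034.0596 km
alt = r - R_E = 53034.0596 - 6371 = 46663.0596 km

46663.0596 km


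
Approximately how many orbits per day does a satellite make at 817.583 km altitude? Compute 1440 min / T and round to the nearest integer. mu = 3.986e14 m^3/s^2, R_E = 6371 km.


r = 7.188583e+06 m
T = 2*pi*sqrt(r^3/mu) = 6065.6334 s = 101.0939 min
revs/day = 1440 / 101.0939 = 14.2442
Rounded: 14 revolutions per day

14 revolutions per day


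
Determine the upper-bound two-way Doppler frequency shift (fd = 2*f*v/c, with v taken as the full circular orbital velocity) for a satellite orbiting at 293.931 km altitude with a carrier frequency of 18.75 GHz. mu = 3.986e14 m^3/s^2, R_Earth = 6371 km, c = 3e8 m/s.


r = 6.664931e+06 m
v = sqrt(mu/r) = 7733.4061 m/s (worst-case radial velocity)
f = 18.75 GHz = 1.875e+10 Hz
fd = 2*f*v/c = 2*1.875e+10*7733.4061/3.0e+08
fd = 966675.7663 Hz

966675.7663 Hz


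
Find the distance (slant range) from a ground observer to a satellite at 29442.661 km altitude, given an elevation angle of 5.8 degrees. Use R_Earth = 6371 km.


h = 29442.661 km, el = 5.8 deg
d = -R_E*sin(el) + sqrt((R_E*sin(el))^2 + 2*R_E*h + h^2)
d = -6371.0000*sin(0.1012291) + sqrt((6371.0000*0.1010563)^2 + 2*6371.0000*29442.661 + 29442.661^2)
d = 34604.4779 km

34604.4779 km


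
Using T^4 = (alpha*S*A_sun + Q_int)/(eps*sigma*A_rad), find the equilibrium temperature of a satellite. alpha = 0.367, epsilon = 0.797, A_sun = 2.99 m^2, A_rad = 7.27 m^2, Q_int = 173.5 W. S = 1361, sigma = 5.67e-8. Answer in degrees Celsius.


Numerator = alpha*S*A_sun + Q_int = 0.367*1361*2.99 + 173.5 = 1666.9661 W
Denominator = eps*sigma*A_rad = 0.797*5.67e-8*7.27 = 3.2853057e-07 W/K^4
T^4 = 5.0740061e+09 K^4
T = 266.8933 K = -6.2567 C

-6.2567 degrees Celsius


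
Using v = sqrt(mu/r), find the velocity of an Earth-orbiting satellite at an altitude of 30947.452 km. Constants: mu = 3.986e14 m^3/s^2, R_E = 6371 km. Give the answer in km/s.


r = R_E + alt = 6371.0 + 30947.452 = 37318.4520 km = 3.7318452e+07 m
v = sqrt(mu/r) = sqrt(3.986e14 / 3.7318452e+07) = 3268.1865 m/s = 3.2682 km/s

3.2682 km/s


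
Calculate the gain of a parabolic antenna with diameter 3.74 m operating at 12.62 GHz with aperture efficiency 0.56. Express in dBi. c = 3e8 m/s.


lambda = c/f = 3e8 / 1.262e+10 = 0.02377179 m
G = eta*(pi*D/lambda)^2 = 0.56*(pi*3.74/0.02377179)^2
G = 136806.6402 (linear)
G = 10*log10(136806.6402) = 51.3611 dBi

51.3611 dBi


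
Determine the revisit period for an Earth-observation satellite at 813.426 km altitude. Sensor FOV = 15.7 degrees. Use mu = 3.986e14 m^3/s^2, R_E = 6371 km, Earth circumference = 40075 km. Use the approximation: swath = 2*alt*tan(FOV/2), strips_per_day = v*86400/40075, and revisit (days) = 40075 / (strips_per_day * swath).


swath = 2*813.426*tan(0.1370083) = 224.2975 km
v = sqrt(mu/r) = 7448.5650 m/s = 7.4486 km/s
strips/day = v*86400/40075 = 7.4486*86400/40075 = 16.0588
coverage/day = strips * swath = 16.0588 * 224.2975 = 3601.9467 km
revisit = 40075 / 3601.9467 = 11.1259 days

11.1259 days


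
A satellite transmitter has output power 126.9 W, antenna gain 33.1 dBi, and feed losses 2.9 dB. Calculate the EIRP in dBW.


Pt = 126.9 W = 21.0346 dBW
EIRP = Pt_dBW + Gt - losses = 21.0346 + 33.1 - 2.9 = 51.2346 dBW

51.2346 dBW


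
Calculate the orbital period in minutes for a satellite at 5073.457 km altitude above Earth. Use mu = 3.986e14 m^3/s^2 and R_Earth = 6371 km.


r = 11444.4570 km = 1.1444457e+07 m
T = 2*pi*sqrt(r^3/mu) = 2*pi*sqrt(1.4989446e+21 / 3.986e14)
T = 12184.3961 s = 203.0733 min

203.0733 minutes


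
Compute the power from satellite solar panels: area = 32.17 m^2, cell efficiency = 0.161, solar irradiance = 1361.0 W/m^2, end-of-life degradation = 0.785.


P = area * eta * S * degradation
P = 32.17 * 0.161 * 1361.0 * 0.785
P = 5533.5612 W

5533.5612 W


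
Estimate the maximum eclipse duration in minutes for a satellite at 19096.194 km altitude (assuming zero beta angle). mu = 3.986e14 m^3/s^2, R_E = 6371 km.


r = 25467.1940 km
T = 674.1113 min
Eclipse fraction = arcsin(R_E/r)/pi = arcsin(6371.0000/25467.1940)/pi
= arcsin(0.250165)/pi = 0.08048486
Eclipse duration = 0.08048486 * 674.1113 = 54.2558 min

54.2558 minutes


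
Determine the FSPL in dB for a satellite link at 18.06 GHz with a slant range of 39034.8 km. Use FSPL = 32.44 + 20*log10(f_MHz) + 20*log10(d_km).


f = 18.06 GHz = 18060.0000 MHz
d = 39034.8 km
FSPL = 32.44 + 20*log10(18060.0000) + 20*log10(39034.8)
FSPL = 32.44 + 85.1344 + 91.8290
FSPL = 209.4034 dB

209.4034 dB


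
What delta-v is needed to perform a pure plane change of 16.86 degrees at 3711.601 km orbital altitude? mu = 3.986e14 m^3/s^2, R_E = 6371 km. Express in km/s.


r = 10082.6010 km = 1.0082601e+07 m
V = sqrt(mu/r) = 6287.5631 m/s
di = 16.86 deg = 0.2942625 rad
dV = 2*V*sin(di/2) = 2*6287.5631*sin(0.1471313)
dV = 1843.5260 m/s = 1.8435 km/s

1.8435 km/s


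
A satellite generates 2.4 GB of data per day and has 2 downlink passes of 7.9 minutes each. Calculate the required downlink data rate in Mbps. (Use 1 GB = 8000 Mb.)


total contact time = 2 * 7.9 * 60 = 948.0000 s
data = 2.4 GB = 19200.0000 Mb
rate = 19200.0000 / 948.0000 = 20.2532 Mbps

20.2532 Mbps


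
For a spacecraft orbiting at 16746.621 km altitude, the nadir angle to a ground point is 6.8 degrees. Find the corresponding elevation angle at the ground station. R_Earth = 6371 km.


r = R_E + alt = 23117.6210 km
Law of sines in the satellite / Earth-center / ground-point triangle:
  sin(nadir)/R_E = sin(90 + el)/r  =>  cos(el) = (r/R_E)*sin(nadir)
cos(el) = (23117.6210 / 6371.0000) * sin(6.8 deg) = 0.4296371
el = arccos(0.4296371) = 64.5555 deg
(Earth-central angle = 90 - nadir - el = 18.6445 deg)

64.5555 degrees


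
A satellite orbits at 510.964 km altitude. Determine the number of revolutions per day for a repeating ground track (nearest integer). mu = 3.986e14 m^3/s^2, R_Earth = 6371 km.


r = 6.881964e+06 m
T = 2*pi*sqrt(r^3/mu) = 5681.7198 s = 94.6953 min
revs/day = 1440 / 94.6953 = 15.2067
Rounded: 15 revolutions per day

15 revolutions per day


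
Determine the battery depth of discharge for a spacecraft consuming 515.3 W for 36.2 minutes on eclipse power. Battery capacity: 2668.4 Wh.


E_used = P * t / 60 = 515.3 * 36.2 / 60 = 310.8977 Wh
DOD = E_used / E_total * 100 = 310.8977 / 2668.4 * 100
DOD = 11.6511 %

11.6511 %


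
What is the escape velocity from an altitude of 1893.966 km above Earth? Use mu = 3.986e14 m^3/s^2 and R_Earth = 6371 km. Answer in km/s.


r = 6371.0 + 1893.966 = 8264.9660 km = 8.264966e+06 m
v_esc = sqrt(2*mu/r) = sqrt(2*3.986e14 / 8.264966e+06)
v_esc = 9821.1673 m/s = 9.8212 km/s

9.8212 km/s


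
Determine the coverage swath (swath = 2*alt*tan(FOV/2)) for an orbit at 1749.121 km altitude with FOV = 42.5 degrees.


FOV = 42.5 deg = 0.7417649 rad
swath = 2 * alt * tan(FOV/2) = 2 * 1749.121 * tan(0.3708825)
swath = 2 * 1749.121 * 0.3888787
swath = 1360.3919 km

1360.3919 km


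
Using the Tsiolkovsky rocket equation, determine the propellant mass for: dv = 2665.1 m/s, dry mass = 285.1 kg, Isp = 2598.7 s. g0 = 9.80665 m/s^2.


ve = Isp * g0 = 2598.7 * 9.80665 = 25484.541355 m/s
mass ratio = exp(dv/ve) = exp(2665.1/25484.541355) = 1.11024101
m_prop = m_dry * (mr - 1) = 285.1 * (1.11024101 - 1)
m_prop = 31.4297 kg

31.4297 kg


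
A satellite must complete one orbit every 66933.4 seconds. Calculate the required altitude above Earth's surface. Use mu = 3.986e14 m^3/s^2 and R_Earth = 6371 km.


T = 66933.4 s
r = (mu*T^2/(4*pi^2))^(1/3) = (3.986e14 * 66933.4^2 / (4*pi^2))^(1/3)
r = 3.5630434e+07 m = 35630.4338 km
alt = r - R_E = 35630.4338 - 6371 = 29259.4338 km

29259.4338 km


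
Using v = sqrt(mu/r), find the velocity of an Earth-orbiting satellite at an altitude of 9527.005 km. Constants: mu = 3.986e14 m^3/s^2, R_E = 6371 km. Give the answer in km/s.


r = R_E + alt = 6371.0 + 9527.005 = 15898.0050 km = 1.5898005e+07 m
v = sqrt(mu/r) = sqrt(3.986e14 / 1.5898005e+07) = 5007.2276 m/s = 5.0072 km/s

5.0072 km/s


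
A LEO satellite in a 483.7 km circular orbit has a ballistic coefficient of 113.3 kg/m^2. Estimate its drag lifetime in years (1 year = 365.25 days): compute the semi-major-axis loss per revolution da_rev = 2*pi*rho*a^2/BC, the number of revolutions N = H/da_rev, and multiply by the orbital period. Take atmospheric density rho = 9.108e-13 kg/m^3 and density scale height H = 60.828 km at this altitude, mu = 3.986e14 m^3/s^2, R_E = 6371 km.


a = R_E + alt = 6854.7000 km = 6.8547e+06 m
da_rev = 2*pi*rho*a^2/BC = 2*pi*9.108e-13*(6.8547e+06)^2/113.3 = 2.373285 m per revolution
N = H/da_rev = 60828.0000 m / 2.373285 m = 25630.2978 revolutions
P = 2*pi*sqrt(a^3/mu) = 5647.9897 s
lifetime = N*P = 25630.2978 * 5647.9897 = 1.4475966e+08 s = 1675.4590 days
years = 1675.4590 / 365.25 = 4.5872 years

4.5872 years


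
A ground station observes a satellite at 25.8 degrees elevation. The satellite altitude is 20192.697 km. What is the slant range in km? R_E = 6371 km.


h = 20192.697 km, el = 25.8 deg
d = -R_E*sin(el) + sqrt((R_E*sin(el))^2 + 2*R_E*h + h^2)
d = -6371.0000*sin(0.4502949) + sqrt((6371.0000*0.4352311)^2 + 2*6371.0000*20192.697 + 20192.697^2)
d = 23164.1644 km

23164.1644 km


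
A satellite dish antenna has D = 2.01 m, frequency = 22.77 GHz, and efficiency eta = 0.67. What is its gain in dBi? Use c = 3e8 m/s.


lambda = c/f = 3e8 / 2.277e+10 = 0.01317523 m
G = eta*(pi*D/lambda)^2 = 0.67*(pi*2.01/0.01317523)^2
G = 153904.1089 (linear)
G = 10*log10(153904.1089) = 51.8725 dBi

51.8725 dBi


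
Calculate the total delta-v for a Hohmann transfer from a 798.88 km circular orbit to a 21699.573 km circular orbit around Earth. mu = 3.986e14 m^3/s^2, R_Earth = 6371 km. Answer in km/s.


r1 = 7169.8800 km = 7.16988e+06 m
r2 = 28070.5730 km = 2.8070573e+07 m
dv1 = sqrt(mu/r1)*(sqrt(2*r2/(r1+r2)) - 1) = 1954.8144 m/s
dv2 = sqrt(mu/r2)*(1 - sqrt(2*r1/(r1+r2))) = 1364.5070 m/s
total dv = |dv1| + |dv2| = 1954.8144 + 1364.5070 = 3319.3214 m/s = 3.3193 km/s

3.3193 km/s


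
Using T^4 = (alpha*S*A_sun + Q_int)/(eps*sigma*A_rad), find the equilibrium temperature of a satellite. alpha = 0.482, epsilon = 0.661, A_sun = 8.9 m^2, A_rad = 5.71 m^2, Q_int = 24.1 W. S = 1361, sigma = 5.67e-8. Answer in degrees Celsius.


Numerator = alpha*S*A_sun + Q_int = 0.482*1361*8.9 + 24.1 = 5862.5178 W
Denominator = eps*sigma*A_rad = 0.661*5.67e-8*5.71 = 2.1400338e-07 W/K^4
T^4 = 2.7394511e+10 K^4
T = 406.8327 K = 133.6827 C

133.6827 degrees Celsius


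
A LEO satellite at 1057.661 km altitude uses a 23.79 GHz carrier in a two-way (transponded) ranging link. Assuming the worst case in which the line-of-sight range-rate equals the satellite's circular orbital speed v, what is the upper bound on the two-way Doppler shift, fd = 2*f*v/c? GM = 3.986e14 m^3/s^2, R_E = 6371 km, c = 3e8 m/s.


r = 7.428661e+06 m
v = sqrt(mu/r) = 7325.0970 m/s (worst-case radial velocity)
f = 23.79 GHz = 2.379e+10 Hz
fd = 2*f*v/c = 2*2.379e+10*7325.0970/3.0e+08
fd = 1.1617604e+06 Hz

1.1618e+06 Hz


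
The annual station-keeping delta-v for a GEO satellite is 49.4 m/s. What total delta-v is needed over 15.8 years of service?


dV = rate * years = 49.4 * 15.8
dV = 780.5200 m/s

780.5200 m/s


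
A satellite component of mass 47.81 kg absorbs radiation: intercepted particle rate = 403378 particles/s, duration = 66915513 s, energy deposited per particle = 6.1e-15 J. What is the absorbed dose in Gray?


Total energy deposited = rate * time * E_per
  = 403378 * 66915513 * 6.1e-15 = 0.1646527 J
Dose = E_total / mass = 0.1646527 / 47.81
Dose = 0.003443897 Gy

0.0034 Gy


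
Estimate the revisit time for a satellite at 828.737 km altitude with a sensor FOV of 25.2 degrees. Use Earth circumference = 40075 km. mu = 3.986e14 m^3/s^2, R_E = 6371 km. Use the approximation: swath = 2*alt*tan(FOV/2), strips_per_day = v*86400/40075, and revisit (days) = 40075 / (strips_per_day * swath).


swath = 2*828.737*tan(0.2199115) = 370.4893 km
v = sqrt(mu/r) = 7440.6407 m/s = 7.4406 km/s
strips/day = v*86400/40075 = 7.4406*86400/40075 = 16.0417
coverage/day = strips * swath = 16.0417 * 370.4893 = 5943.2808 km
revisit = 40075 / 5943.2808 = 6.7429 days

6.7429 days


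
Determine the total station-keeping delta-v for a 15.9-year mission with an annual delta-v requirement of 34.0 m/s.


dV = rate * years = 34.0 * 15.9
dV = 540.6000 m/s

540.6000 m/s


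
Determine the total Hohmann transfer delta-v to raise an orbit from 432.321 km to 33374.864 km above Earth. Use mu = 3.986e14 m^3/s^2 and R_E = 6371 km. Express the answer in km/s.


r1 = 6803.3210 km = 6.803321e+06 m
r2 = 39745.8640 km = 3.9745864e+07 m
dv1 = sqrt(mu/r1)*(sqrt(2*r2/(r1+r2)) - 1) = 2348.2571 m/s
dv2 = sqrt(mu/r2)*(1 - sqrt(2*r1/(r1+r2))) = 1454.6637 m/s
total dv = |dv1| + |dv2| = 2348.2571 + 1454.6637 = 3802.9208 m/s = 3.8029 km/s

3.8029 km/s


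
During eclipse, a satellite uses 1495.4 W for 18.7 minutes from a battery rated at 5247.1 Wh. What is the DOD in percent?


E_used = P * t / 60 = 1495.4 * 18.7 / 60 = 466.0663 Wh
DOD = E_used / E_total * 100 = 466.0663 / 5247.1 * 100
DOD = 8.8824 %

8.8824 %


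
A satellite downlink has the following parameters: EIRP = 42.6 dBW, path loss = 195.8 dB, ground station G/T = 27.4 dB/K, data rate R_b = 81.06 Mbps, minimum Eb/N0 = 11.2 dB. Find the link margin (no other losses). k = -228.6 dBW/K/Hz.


C/N0 = EIRP - FSPL + G/T - k = 42.6 - 195.8 + 27.4 - (-228.6)
C/N0 = 102.8000 dB-Hz
R_b = 81.06 Mbps = 8.106e+07 bps -> 10*log10(R_b) = 79.0881 dB-Hz
Eb/N0 = C/N0 - 10*log10(R_b) = 102.8000 - 79.0881 = 23.7119 dB
Margin = Eb/N0 - Eb/N0_req = 23.7119 - 11.2 = 12.5119 dB (link closes)

12.5119 dB


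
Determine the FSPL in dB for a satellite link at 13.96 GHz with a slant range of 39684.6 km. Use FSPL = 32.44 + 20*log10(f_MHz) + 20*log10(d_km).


f = 13.96 GHz = 13960.0000 MHz
d = 39684.6 km
FSPL = 32.44 + 20*log10(13960.0000) + 20*log10(39684.6)
FSPL = 32.44 + 82.8977 + 91.9724
FSPL = 207.3101 dB

207.3101 dB


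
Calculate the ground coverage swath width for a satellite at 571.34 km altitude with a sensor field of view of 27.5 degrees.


FOV = 27.5 deg = 0.4799655 rad
swath = 2 * alt * tan(FOV/2) = 2 * 571.34 * tan(0.2399828)
swath = 2 * 571.34 * 0.2446984
swath = 279.6120 km

279.6120 km


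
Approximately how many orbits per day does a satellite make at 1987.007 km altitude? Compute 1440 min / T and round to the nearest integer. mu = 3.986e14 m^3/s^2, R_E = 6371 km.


r = 8.358007e+06 m
T = 2*pi*sqrt(r^3/mu) = 7604.4064 s = 126.7401 min
revs/day = 1440 / 126.7401 = 11.3618
Rounded: 11 revolutions per day

11 revolutions per day


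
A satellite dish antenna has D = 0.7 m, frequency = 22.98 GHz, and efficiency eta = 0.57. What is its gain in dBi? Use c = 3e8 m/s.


lambda = c/f = 3e8 / 2.298e+10 = 0.01305483 m
G = eta*(pi*D/lambda)^2 = 0.57*(pi*0.7/0.01305483)^2
G = 16174.4015 (linear)
G = 10*log10(16174.4015) = 42.0883 dBi

42.0883 dBi


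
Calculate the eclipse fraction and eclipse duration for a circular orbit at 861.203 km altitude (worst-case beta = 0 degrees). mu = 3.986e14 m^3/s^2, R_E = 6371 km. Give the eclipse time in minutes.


r = 7232.2030 km
T = 102.0154 min
Eclipse fraction = arcsin(R_E/r)/pi = arcsin(6371.0000/7232.2030)/pi
= arcsin(0.8809211)/pi = 0.343076
Eclipse duration = 0.343076 * 102.0154 = 34.9990 min

34.9990 minutes


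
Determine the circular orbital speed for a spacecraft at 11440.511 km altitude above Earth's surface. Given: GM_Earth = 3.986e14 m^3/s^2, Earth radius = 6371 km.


r = R_E + alt = 6371.0 + 11440.511 = 17811.5110 km = 1.7811511e+07 m
v = sqrt(mu/r) = sqrt(3.986e14 / 1.7811511e+07) = 4730.6222 m/s = 4.7306 km/s

4.7306 km/s


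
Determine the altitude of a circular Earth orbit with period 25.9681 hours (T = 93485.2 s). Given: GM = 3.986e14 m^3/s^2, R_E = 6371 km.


T = 93485.2 s
r = (mu*T^2/(4*pi^2))^(1/3) = (3.986e14 * 93485.2^2 / (4*pi^2))^(1/3)
r = 4.4519925e+07 m = 44519.9253 km
alt = r - R_E = 44519.9253 - 6371 = 38148.9253 km

38148.9253 km


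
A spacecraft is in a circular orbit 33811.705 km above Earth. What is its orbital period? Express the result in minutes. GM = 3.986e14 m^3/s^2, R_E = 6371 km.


r = 40182.7050 km = 4.0182705e+07 m
T = 2*pi*sqrt(r^3/mu) = 2*pi*sqrt(6.4880996e+22 / 3.986e14)
T = 80162.2641 s = 1336.0377 min

1336.0377 minutes


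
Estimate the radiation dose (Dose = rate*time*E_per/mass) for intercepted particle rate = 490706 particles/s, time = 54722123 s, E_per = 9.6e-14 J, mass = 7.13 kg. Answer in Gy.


Total energy deposited = rate * time * E_per
  = 490706 * 54722123 * 9.6e-14 = 2.5778 J
Dose = E_total / mass = 2.5778 / 7.13
Dose = 0.361548 Gy

0.3615 Gy


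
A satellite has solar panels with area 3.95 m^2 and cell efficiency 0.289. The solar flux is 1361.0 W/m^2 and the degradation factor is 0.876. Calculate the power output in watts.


P = area * eta * S * degradation
P = 3.95 * 0.289 * 1361.0 * 0.876
P = 1360.9970 W

1360.9970 W


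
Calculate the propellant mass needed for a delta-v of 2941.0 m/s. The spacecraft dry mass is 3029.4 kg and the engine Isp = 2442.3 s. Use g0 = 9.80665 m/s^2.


ve = Isp * g0 = 2442.3 * 9.80665 = 23950.781295 m/s
mass ratio = exp(dv/ve) = exp(2941.0/23950.781295) = 1.13065091
m_prop = m_dry * (mr - 1) = 3029.4 * (1.13065091 - 1)
m_prop = 395.7939 kg

395.7939 kg


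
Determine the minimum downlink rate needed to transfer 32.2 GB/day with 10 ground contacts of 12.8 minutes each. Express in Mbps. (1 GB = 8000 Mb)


total contact time = 10 * 12.8 * 60 = 7680.0000 s
data = 32.2 GB = 257600.0000 Mb
rate = 257600.0000 / 7680.0000 = 33.5417 Mbps

33.5417 Mbps


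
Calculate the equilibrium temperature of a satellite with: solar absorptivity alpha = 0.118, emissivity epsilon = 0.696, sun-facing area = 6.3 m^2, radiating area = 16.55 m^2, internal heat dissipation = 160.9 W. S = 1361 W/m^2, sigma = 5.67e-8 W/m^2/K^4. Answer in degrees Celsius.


Numerator = alpha*S*A_sun + Q_int = 0.118*1361*6.3 + 160.9 = 1172.6674 W
Denominator = eps*sigma*A_rad = 0.696*5.67e-8*16.55 = 6.5311596e-07 W/K^4
T^4 = 1.7954965e+09 K^4
T = 205.8478 K = -67.3022 C

-67.3022 degrees Celsius


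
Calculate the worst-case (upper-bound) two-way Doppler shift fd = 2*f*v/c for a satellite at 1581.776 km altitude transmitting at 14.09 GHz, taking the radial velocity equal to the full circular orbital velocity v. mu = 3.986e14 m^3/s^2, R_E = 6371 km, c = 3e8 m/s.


r = 7.952776e+06 m
v = sqrt(mu/r) = 7079.6090 m/s (worst-case radial velocity)
f = 14.09 GHz = 1.409e+10 Hz
fd = 2*f*v/c = 2*1.409e+10*7079.6090/3.0e+08
fd = 665011.2712 Hz

665011.2712 Hz


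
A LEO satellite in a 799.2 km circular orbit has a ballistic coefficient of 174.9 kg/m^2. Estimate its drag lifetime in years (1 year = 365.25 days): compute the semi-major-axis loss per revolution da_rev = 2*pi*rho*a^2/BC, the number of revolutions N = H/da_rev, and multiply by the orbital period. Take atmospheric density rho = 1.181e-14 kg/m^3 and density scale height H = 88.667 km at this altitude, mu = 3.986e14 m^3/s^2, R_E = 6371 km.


a = R_E + alt = 7170.2000 km = 7.1702e+06 m
da_rev = 2*pi*rho*a^2/BC = 2*pi*1.181e-14*(7.1702e+06)^2/174.9 = 0.0218123519 m per revolution
N = H/da_rev = 88667.0000 m / 0.0218123519 m = 4.0649903e+06 revolutions
P = 2*pi*sqrt(a^3/mu) = 6042.3813 s
lifetime = N*P = 4.0649903e+06 * 6042.3813 = 2.4562222e+10 s = 284284.9717 days
years = 284284.9717 / 365.25 = 778.3298 years

778.3298 years


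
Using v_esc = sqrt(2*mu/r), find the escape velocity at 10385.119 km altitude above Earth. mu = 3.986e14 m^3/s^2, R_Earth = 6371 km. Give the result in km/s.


r = 6371.0 + 10385.119 = 16756.1190 km = 1.6756119e+07 m
v_esc = sqrt(2*mu/r) = sqrt(2*3.986e14 / 1.6756119e+07)
v_esc = 6897.5829 m/s = 6.8976 km/s

6.8976 km/s


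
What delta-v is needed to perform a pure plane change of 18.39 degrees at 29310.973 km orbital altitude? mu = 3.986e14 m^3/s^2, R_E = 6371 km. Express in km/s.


r = 35681.9730 km = 3.5681973e+07 m
V = sqrt(mu/r) = 3342.2907 m/s
di = 18.39 deg = 0.320966 rad
dV = 2*V*sin(di/2) = 2*3342.2907*sin(0.160483)
dV = 1068.1630 m/s = 1.0682 km/s

1.0682 km/s


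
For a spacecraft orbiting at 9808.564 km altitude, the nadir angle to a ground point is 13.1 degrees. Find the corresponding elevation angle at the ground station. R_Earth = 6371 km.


r = R_E + alt = 16179.5640 km
Law of sines in the satellite / Earth-center / ground-point triangle:
  sin(nadir)/R_E = sin(90 + el)/r  =>  cos(el) = (r/R_E)*sin(nadir)
cos(el) = (16179.5640 / 6371.0000) * sin(13.1 deg) = 0.5755956
el = arccos(0.5755956) = 54.8586 deg
(Earth-central angle = 90 - nadir - el = 22.0414 deg)

54.8586 degrees


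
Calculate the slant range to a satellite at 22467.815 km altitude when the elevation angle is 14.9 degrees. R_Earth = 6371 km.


h = 22467.815 km, el = 14.9 deg
d = -R_E*sin(el) + sqrt((R_E*sin(el))^2 + 2*R_E*h + h^2)
d = -6371.0000*sin(0.2600541) + sqrt((6371.0000*0.2571328)^2 + 2*6371.0000*22467.815 + 22467.815^2)
d = 26535.7539 km

26535.7539 km


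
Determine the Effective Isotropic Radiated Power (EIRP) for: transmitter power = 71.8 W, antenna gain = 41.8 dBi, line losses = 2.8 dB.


Pt = 71.8 W = 18.5612 dBW
EIRP = Pt_dBW + Gt - losses = 18.5612 + 41.8 - 2.8 = 57.5612 dBW

57.5612 dBW


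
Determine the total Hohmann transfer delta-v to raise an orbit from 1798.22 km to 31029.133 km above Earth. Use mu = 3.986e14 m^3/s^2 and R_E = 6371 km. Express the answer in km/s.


r1 = 8169.2200 km = 8.16922e+06 m
r2 = 37400.1330 km = 3.7400133e+07 m
dv1 = sqrt(mu/r1)*(sqrt(2*r2/(r1+r2)) - 1) = 1964.1991 m/s
dv2 = sqrt(mu/r2)*(1 - sqrt(2*r1/(r1+r2))) = 1309.8220 m/s
total dv = |dv1| + |dv2| = 1964.1991 + 1309.8220 = 3274.0212 m/s = 3.2740 km/s

3.2740 km/s


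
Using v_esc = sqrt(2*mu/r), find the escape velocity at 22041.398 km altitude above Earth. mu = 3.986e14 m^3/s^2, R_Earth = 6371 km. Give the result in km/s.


r = 6371.0 + 22041.398 = 28412.3980 km = 2.8412398e+07 m
v_esc = sqrt(2*mu/r) = sqrt(2*3.986e14 / 2.8412398e+07)
v_esc = 5296.9967 m/s = 5.2970 km/s

5.2970 km/s


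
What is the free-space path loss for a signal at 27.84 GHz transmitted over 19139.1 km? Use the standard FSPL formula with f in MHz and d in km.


f = 27.84 GHz = 27840.0000 MHz
d = 19139.1 km
FSPL = 32.44 + 20*log10(27840.0000) + 20*log10(19139.1)
FSPL = 32.44 + 88.8934 + 85.6384
FSPL = 206.9718 dB

206.9718 dB


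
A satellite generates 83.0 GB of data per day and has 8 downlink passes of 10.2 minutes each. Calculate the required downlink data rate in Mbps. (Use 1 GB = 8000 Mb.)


total contact time = 8 * 10.2 * 60 = 4896.0000 s
data = 83.0 GB = 664000.0000 Mb
rate = 664000.0000 / 4896.0000 = 135.6209 Mbps

135.6209 Mbps


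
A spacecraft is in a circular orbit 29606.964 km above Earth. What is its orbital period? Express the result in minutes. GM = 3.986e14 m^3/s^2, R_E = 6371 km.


r = 35977.9640 km = 3.5977964e+07 m
T = 2*pi*sqrt(r^3/mu) = 2*pi*sqrt(4.6570376e+22 / 3.986e14)
T = 67915.0611 s = 1131.9177 min

1131.9177 minutes


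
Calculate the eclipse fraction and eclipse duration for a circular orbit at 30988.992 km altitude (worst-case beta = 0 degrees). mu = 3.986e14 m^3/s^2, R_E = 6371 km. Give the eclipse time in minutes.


r = 37359.9920 km
T = 1197.7609 min
Eclipse fraction = arcsin(R_E/r)/pi = arcsin(6371.0000/37359.9920)/pi
= arcsin(0.17053)/pi = 0.05454798
Eclipse duration = 0.05454798 * 1197.7609 = 65.3354 min

65.3354 minutes


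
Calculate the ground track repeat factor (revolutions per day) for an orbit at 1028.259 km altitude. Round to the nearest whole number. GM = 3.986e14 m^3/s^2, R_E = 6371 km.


r = 7.399259e+06 m
T = 2*pi*sqrt(r^3/mu) = 6334.2262 s = 105.5704 min
revs/day = 1440 / 105.5704 = 13.6402
Rounded: 14 revolutions per day

14 revolutions per day


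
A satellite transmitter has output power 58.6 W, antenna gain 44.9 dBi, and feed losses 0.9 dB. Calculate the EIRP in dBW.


Pt = 58.6 W = 17.6790 dBW
EIRP = Pt_dBW + Gt - losses = 17.6790 + 44.9 - 0.9 = 61.6790 dBW

61.6790 dBW


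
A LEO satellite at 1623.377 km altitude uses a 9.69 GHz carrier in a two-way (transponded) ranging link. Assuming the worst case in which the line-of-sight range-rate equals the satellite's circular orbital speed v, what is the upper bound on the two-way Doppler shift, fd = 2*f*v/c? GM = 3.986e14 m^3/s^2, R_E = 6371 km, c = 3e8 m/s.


r = 7.994377e+06 m
v = sqrt(mu/r) = 7061.1646 m/s (worst-case radial velocity)
f = 9.69 GHz = 9.69e+09 Hz
fd = 2*f*v/c = 2*9.69e+09*7061.1646/3.0e+08
fd = 456151.2326 Hz

456151.2326 Hz


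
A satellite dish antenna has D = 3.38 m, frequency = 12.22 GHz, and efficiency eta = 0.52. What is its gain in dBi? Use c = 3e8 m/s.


lambda = c/f = 3e8 / 1.222e+10 = 0.02454992 m
G = eta*(pi*D/lambda)^2 = 0.52*(pi*3.38/0.02454992)^2
G = 97282.8739 (linear)
G = 10*log10(97282.8739) = 49.8804 dBi

49.8804 dBi


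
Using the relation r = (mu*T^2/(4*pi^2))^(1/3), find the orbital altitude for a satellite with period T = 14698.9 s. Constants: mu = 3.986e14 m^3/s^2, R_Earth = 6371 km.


T = 14698.9 s
r = (mu*T^2/(4*pi^2))^(1/3) = (3.986e14 * 14698.9^2 / (4*pi^2))^(1/3)
r = 1.2969276e+07 m = 12969.2763 km
alt = r - R_E = 12969.2763 - 6371 = 6598.2763 km

6598.2763 km


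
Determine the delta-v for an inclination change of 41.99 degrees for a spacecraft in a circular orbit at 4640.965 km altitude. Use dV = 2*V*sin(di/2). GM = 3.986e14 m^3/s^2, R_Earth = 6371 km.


r = 11011.9650 km = 1.1011965e+07 m
V = sqrt(mu/r) = 6016.3935 m/s
di = 41.99 deg = 0.7328638 rad
dV = 2*V*sin(di/2) = 2*6016.3935*sin(0.3664319)
dV = 4311.1849 m/s = 4.3112 km/s

4.3112 km/s


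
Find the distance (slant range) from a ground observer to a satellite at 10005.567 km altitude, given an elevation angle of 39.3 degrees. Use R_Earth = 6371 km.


h = 10005.567 km, el = 39.3 deg
d = -R_E*sin(el) + sqrt((R_E*sin(el))^2 + 2*R_E*h + h^2)
d = -6371.0000*sin(0.6859144) + sqrt((6371.0000*0.6333809)^2 + 2*6371.0000*10005.567 + 10005.567^2)
d = 11581.5709 km

11581.5709 km


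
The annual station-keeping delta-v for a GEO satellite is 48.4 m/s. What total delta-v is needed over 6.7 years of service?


dV = rate * years = 48.4 * 6.7
dV = 324.2800 m/s

324.2800 m/s


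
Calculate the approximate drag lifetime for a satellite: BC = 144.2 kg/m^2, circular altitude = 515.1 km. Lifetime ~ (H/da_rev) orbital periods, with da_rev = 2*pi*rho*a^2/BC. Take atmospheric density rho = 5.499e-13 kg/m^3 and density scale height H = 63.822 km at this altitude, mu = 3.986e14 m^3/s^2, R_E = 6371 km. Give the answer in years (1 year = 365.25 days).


a = R_E + alt = 6886.1000 km = 6.8861e+06 m
da_rev = 2*pi*rho*a^2/BC = 2*pi*5.499e-13*(6.8861e+06)^2/144.2 = 1.136174 m per revolution
N = H/da_rev = 63822.0000 m / 1.136174 m = 56172.7171 revolutions
P = 2*pi*sqrt(a^3/mu) = 5686.8426 s
lifetime = N*P = 56172.7171 * 5686.8426 = 3.194454e+08 s = 3697.2847 days
years = 3697.2847 / 365.25 = 10.1226 years

10.1226 years


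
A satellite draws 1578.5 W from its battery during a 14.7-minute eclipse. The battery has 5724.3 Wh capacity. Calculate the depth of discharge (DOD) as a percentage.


E_used = P * t / 60 = 1578.5 * 14.7 / 60 = 386.7325 Wh
DOD = E_used / E_total * 100 = 386.7325 / 5724.3 * 100
DOD = 6.7560 %

6.7560 %


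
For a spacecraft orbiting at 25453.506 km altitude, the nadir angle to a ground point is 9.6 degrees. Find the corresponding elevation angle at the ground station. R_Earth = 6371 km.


r = R_E + alt = 31824.5060 km
Law of sines in the satellite / Earth-center / ground-point triangle:
  sin(nadir)/R_E = sin(90 + el)/r  =>  cos(el) = (r/R_E)*sin(nadir)
cos(el) = (31824.5060 / 6371.0000) * sin(9.6 deg) = 0.8330455
el = arccos(0.8330455) = 33.5871 deg
(Earth-central angle = 90 - nadir - el = 46.8129 deg)

33.5871 degrees


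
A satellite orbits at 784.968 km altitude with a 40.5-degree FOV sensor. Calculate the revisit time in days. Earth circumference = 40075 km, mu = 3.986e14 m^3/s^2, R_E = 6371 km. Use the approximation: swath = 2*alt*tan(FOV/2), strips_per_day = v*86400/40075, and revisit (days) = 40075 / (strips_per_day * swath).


swath = 2*784.968*tan(0.3534292) = 579.1800 km
v = sqrt(mu/r) = 7463.3611 m/s = 7.4634 km/s
strips/day = v*86400/40075 = 7.4634*86400/40075 = 16.0907
coverage/day = strips * swath = 16.0907 * 579.1800 = 9319.4052 km
revisit = 40075 / 9319.4052 = 4.3002 days

4.3002 days


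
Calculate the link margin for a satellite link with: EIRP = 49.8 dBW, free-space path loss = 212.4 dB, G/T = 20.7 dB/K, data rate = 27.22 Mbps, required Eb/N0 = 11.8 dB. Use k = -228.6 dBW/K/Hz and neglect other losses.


C/N0 = EIRP - FSPL + G/T - k = 49.8 - 212.4 + 20.7 - (-228.6)
C/N0 = 86.7000 dB-Hz
R_b = 27.22 Mbps = 2.722e+07 bps -> 10*log10(R_b) = 74.3489 dB-Hz
Eb/N0 = C/N0 - 10*log10(R_b) = 86.7000 - 74.3489 = 12.3511 dB
Margin = Eb/N0 - Eb/N0_req = 12.3511 - 11.8 = 0.5511188 dB (link closes)

0.5511 dB


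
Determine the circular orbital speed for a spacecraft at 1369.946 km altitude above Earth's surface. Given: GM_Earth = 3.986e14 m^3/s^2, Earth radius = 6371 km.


r = R_E + alt = 6371.0 + 1369.946 = 7740.9460 km = 7.740946e+06 m
v = sqrt(mu/r) = sqrt(3.986e14 / 7.740946e+06) = 7175.8215 m/s = 7.1758 km/s

7.1758 km/s


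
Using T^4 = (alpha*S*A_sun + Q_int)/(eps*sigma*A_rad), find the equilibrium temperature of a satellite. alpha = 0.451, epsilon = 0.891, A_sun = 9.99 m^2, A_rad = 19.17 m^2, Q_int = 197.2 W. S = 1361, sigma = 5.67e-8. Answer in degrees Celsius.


Numerator = alpha*S*A_sun + Q_int = 0.451*1361*9.99 + 197.2 = 6329.1719 W
Denominator = eps*sigma*A_rad = 0.891*5.67e-8*19.17 = 9.6846265e-07 W/K^4
T^4 = 6.5352772e+09 K^4
T = 284.3256 K = 11.1756 C

11.1756 degrees Celsius


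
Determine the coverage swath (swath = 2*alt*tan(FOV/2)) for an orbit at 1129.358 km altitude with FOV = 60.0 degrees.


FOV = 60.0 deg = 1.0472 rad
swath = 2 * alt * tan(FOV/2) = 2 * 1129.358 * tan(0.5235988)
swath = 2 * 1129.358 * 0.5773503
swath = 1304.0703 km

1304.0703 km


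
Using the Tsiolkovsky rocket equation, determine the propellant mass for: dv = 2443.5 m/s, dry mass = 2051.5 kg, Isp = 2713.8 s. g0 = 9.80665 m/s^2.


ve = Isp * g0 = 2713.8 * 9.80665 = 26613.286770 m/s
mass ratio = exp(dv/ve) = exp(2443.5/26613.286770) = 1.09616206
m_prop = m_dry * (mr - 1) = 2051.5 * (1.09616206 - 1)
m_prop = 197.2765 kg

197.2765 kg


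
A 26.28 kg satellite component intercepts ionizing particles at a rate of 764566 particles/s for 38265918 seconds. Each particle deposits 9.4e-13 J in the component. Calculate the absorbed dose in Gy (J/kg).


Total energy deposited = rate * time * E_per
  = 764566 * 38265918 * 9.4e-13 = 27.5014 J
Dose = E_total / mass = 27.5014 / 26.28
Dose = 1.0465 Gy

1.0465 Gy


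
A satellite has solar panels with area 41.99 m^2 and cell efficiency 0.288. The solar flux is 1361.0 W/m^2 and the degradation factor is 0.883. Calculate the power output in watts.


P = area * eta * S * degradation
P = 41.99 * 0.288 * 1361.0 * 0.883
P = 14533.0642 W

14533.0642 W


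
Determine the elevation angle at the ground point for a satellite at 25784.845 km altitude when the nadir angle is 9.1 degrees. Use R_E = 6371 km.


r = R_E + alt = 32155.8450 km
Law of sines in the satellite / Earth-center / ground-point triangle:
  sin(nadir)/R_E = sin(90 + el)/r  =>  cos(el) = (r/R_E)*sin(nadir)
cos(el) = (32155.8450 / 6371.0000) * sin(9.1 deg) = 0.7982587
el = arccos(0.7982587) = 37.0359 deg
(Earth-central angle = 90 - nadir - el = 43.8641 deg)

37.0359 degrees


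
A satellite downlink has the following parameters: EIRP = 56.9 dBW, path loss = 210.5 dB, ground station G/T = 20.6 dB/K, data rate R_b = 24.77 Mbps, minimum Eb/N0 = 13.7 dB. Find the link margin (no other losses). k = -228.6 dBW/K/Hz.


C/N0 = EIRP - FSPL + G/T - k = 56.9 - 210.5 + 20.6 - (-228.6)
C/N0 = 95.6000 dB-Hz
R_b = 24.77 Mbps = 2.477e+07 bps -> 10*log10(R_b) = 73.9393 dB-Hz
Eb/N0 = C/N0 - 10*log10(R_b) = 95.6000 - 73.9393 = 21.6607 dB
Margin = Eb/N0 - Eb/N0_req = 21.6607 - 13.7 = 7.9607 dB (link closes)

7.9607 dB


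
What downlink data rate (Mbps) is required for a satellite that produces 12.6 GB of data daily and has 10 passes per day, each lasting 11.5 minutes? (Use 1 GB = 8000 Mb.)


total contact time = 10 * 11.5 * 60 = 6900.0000 s
data = 12.6 GB = 100800.0000 Mb
rate = 100800.0000 / 6900.0000 = 14.6087 Mbps

14.6087 Mbps


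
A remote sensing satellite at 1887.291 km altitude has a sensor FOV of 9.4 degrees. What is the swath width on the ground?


FOV = 9.4 deg = 0.1640609 rad
swath = 2 * alt * tan(FOV/2) = 2 * 1887.291 * tan(0.08203047)
swath = 2 * 1887.291 * 0.08221497
swath = 310.3271 km

310.3271 km


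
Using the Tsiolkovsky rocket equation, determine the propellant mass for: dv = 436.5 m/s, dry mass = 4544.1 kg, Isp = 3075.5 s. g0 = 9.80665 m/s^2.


ve = Isp * g0 = 3075.5 * 9.80665 = 30160.352075 m/s
mass ratio = exp(dv/ve) = exp(436.5/30160.352075) = 1.01457788
m_prop = m_dry * (mr - 1) = 4544.1 * (1.01457788 - 1)
m_prop = 66.2433 kg

66.2433 kg


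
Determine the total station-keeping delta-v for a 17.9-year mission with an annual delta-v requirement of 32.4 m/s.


dV = rate * years = 32.4 * 17.9
dV = 579.9600 m/s

579.9600 m/s


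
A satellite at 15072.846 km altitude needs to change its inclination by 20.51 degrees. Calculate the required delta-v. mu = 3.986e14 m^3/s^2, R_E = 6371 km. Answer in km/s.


r = 21443.8460 km = 2.1443846e+07 m
V = sqrt(mu/r) = 4311.3900 m/s
di = 20.51 deg = 0.357967 rad
dV = 2*V*sin(di/2) = 2*4311.3900*sin(0.1789835)
dV = 1535.1085 m/s = 1.5351 km/s

1.5351 km/s


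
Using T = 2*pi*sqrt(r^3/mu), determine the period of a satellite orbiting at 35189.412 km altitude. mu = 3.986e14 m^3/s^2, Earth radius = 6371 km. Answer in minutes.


r = 41560.4120 km = 4.1560412e+07 m
T = 2*pi*sqrt(r^3/mu) = 2*pi*sqrt(7.1785963e+22 / 3.986e14)
T = 84320.0756 s = 1405.3346 min

1405.3346 minutes


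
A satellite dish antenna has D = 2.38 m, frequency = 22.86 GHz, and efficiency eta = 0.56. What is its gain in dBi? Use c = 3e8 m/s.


lambda = c/f = 3e8 / 2.286e+10 = 0.01312336 m
G = eta*(pi*D/lambda)^2 = 0.56*(pi*2.38/0.01312336)^2
G = 181782.3147 (linear)
G = 10*log10(181782.3147) = 52.5955 dBi

52.5955 dBi


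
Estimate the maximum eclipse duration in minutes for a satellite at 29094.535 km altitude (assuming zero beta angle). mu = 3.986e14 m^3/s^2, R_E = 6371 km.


r = 35465.5350 km
T = 1107.8214 min
Eclipse fraction = arcsin(R_E/r)/pi = arcsin(6371.0000/35465.5350)/pi
= arcsin(0.1796392)/pi = 0.05749302
Eclipse duration = 0.05749302 * 1107.8214 = 63.6920 min

63.6920 minutes


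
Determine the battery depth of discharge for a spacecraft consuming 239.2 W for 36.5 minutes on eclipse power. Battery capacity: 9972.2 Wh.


E_used = P * t / 60 = 239.2 * 36.5 / 60 = 145.5133 Wh
DOD = E_used / E_total * 100 = 145.5133 / 9972.2 * 100
DOD = 1.4592 %

1.4592 %


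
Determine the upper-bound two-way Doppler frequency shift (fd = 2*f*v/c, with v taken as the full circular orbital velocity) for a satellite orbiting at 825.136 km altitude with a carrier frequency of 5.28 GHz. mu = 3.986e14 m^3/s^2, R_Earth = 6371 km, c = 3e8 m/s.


r = 7.196136e+06 m
v = sqrt(mu/r) = 7442.5021 m/s (worst-case radial velocity)
f = 5.28 GHz = 5.28e+09 Hz
fd = 2*f*v/c = 2*5.28e+09*7442.5021/3.0e+08
fd = 261976.0740 Hz

261976.0740 Hz


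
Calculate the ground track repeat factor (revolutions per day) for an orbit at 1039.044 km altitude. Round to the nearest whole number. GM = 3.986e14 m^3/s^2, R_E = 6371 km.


r = 7.410044e+06 m
T = 2*pi*sqrt(r^3/mu) = 6348.0801 s = 105.8013 min
revs/day = 1440 / 105.8013 = 13.6104
Rounded: 14 revolutions per day

14 revolutions per day


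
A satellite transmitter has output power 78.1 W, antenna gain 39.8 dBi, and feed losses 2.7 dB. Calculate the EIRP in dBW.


Pt = 78.1 W = 18.9265 dBW
EIRP = Pt_dBW + Gt - losses = 18.9265 + 39.8 - 2.7 = 56.0265 dBW

56.0265 dBW


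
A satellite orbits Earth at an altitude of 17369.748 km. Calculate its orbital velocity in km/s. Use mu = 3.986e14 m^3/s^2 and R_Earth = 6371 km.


r = R_E + alt = 6371.0 + 17369.748 = 23740.7480 km = 2.3740748e+07 m
v = sqrt(mu/r) = sqrt(3.986e14 / 2.3740748e+07) = 4097.5235 m/s = 4.0975 km/s

4.0975 km/s


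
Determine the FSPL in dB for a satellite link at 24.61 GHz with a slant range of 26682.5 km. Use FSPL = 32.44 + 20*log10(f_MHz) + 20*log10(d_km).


f = 24.61 GHz = 24610.0000 MHz
d = 26682.5 km
FSPL = 32.44 + 20*log10(24610.0000) + 20*log10(26682.5)
FSPL = 32.44 + 87.8222 + 88.5245
FSPL = 208.7868 dB

208.7868 dB


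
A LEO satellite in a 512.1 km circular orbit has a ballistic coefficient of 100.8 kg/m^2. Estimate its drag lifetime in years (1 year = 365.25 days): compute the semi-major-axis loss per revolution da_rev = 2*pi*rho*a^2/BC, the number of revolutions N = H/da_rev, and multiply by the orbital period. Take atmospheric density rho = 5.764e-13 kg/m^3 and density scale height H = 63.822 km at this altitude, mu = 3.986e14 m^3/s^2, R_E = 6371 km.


a = R_E + alt = 6883.1000 km = 6.8831e+06 m
da_rev = 2*pi*rho*a^2/BC = 2*pi*5.764e-13*(6.8831e+06)^2/100.8 = 1.702203 m per revolution
N = H/da_rev = 63822.0000 m / 1.702203 m = 37493.7555 revolutions
P = 2*pi*sqrt(a^3/mu) = 5683.1267 s
lifetime = N*P = 37493.7555 * 5683.1267 = 2.1308176e+08 s = 2466.2241 days
years = 2466.2241 / 365.25 = 6.7522 years

6.7522 years


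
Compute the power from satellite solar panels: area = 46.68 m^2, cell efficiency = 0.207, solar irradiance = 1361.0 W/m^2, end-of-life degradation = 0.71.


P = area * eta * S * degradation
P = 46.68 * 0.207 * 1361.0 * 0.71
P = 9337.2216 W

9337.2216 W


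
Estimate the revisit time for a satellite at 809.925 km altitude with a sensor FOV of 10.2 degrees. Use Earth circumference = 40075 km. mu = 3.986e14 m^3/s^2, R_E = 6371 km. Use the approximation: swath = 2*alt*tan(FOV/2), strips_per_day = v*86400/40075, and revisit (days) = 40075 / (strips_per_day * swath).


swath = 2*809.925*tan(0.08901179) = 144.5678 km
v = sqrt(mu/r) = 7450.3805 m/s = 7.4504 km/s
strips/day = v*86400/40075 = 7.4504*86400/40075 = 16.0627
coverage/day = strips * swath = 16.0627 * 144.5678 = 2322.1492 km
revisit = 40075 / 2322.1492 = 17.2577 days

17.2577 days


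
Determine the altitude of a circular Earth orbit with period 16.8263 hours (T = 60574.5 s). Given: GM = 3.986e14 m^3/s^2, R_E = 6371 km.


T = 60574.5 s
r = (mu*T^2/(4*pi^2))^(1/3) = (3.986e14 * 60574.5^2 / (4*pi^2))^(1/3)
r = 3.3336429e+07 m = 33336.4291 km
alt = r - R_E = 33336.4291 - 6371 = 26965.4291 km

26965.4291 km
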